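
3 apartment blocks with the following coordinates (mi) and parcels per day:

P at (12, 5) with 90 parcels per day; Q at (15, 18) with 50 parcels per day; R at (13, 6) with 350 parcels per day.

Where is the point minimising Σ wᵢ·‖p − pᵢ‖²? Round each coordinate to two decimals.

(13.02, 7.04)

The minimiser of Σwᵢ‖p−pᵢ‖² is the weighted centroid p* = (Σwᵢpᵢ)/(Σwᵢ).
Σwᵢ = 490.
Σwᵢxᵢ = 90·12 + 50·15 + 350·13 = 6380.
Σwᵢyᵢ = 90·5 + 50·18 + 350·6 = 3450.
x* = 6380/490 = 13.02, y* = 3450/490 = 7.04.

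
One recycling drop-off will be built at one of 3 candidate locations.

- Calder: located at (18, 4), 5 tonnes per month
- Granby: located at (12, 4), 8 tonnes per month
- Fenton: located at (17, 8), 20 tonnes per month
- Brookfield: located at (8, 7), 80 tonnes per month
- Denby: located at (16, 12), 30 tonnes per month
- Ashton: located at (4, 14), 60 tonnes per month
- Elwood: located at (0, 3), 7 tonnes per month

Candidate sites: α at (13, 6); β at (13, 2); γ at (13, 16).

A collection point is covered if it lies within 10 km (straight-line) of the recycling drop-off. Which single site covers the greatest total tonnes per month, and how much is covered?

α, covering 143

Coverage radius r = 10 km; a point is covered iff (Δx)²+(Δy)² ≤ 10² = 100.
  α (13, 6): covers {Calder, Granby, Fenton, Brookfield, Denby} → 143
  β (13, 2): covers {Calder, Granby, Fenton, Brookfield} → 113
  γ (13, 16): covers {Fenton, Denby, Ashton} → 110
Maximum coverage at α: 143 tonnes per month.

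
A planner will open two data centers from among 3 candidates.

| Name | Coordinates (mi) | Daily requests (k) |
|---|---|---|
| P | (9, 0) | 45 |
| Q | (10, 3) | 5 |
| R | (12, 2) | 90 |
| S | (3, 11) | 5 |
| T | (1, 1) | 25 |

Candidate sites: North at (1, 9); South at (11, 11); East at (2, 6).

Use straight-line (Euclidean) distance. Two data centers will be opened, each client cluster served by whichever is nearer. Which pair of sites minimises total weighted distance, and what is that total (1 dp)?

Evaluate every pair (each demand assigned to the nearer of the two):
  {South, East}: total = 1423.1
  {North, East}: total = 1568.5
  {North, South}: total = 1572.6
Best pair: {South, East} with total 1423.1.

{South, East}, total 1423.1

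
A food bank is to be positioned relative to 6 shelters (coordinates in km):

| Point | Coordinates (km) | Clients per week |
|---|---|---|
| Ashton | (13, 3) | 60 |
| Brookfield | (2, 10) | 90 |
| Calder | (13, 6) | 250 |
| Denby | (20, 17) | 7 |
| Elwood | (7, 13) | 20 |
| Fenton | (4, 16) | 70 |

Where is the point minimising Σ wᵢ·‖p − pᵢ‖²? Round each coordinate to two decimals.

(9.60, 8.21)

The minimiser of Σwᵢ‖p−pᵢ‖² is the weighted centroid p* = (Σwᵢpᵢ)/(Σwᵢ).
Σwᵢ = 497.
Σwᵢxᵢ = 60·13 + 90·2 + 250·13 + 7·20 + 20·7 + 70·4 = 4770.
Σwᵢyᵢ = 60·3 + 90·10 + 250·6 + 7·17 + 20·13 + 70·16 = 4079.
x* = 4770/497 = 9.60, y* = 4079/497 = 8.21.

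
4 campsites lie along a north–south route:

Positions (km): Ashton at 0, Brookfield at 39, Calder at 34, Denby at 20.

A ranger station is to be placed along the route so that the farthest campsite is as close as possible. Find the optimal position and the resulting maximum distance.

location 19.5, max distance 19.5

The 1-center on a line is the midpoint of the two extreme points: leftmost at 0, rightmost at 39.
Optimal location = (0 + 39)/2 = 19.5; maximum distance = (39 − 0)/2 = 19.5.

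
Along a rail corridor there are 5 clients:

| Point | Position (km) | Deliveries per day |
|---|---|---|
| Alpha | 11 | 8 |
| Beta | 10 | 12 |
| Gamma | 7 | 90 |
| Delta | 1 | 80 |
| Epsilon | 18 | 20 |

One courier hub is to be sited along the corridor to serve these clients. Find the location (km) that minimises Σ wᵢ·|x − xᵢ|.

x = 7

For a sum of weighted absolute distances on a line, the optimum is the weighted median (not the mean). Total weight W = 210; half-weight = 105.
Sort by position and accumulate weight:
  km 1 (Delta, w=80) → cum 80
  km 7 (Gamma, w=90) → cum 170  ≥ 105 → median here
  km 10 (Beta, w=12) → cum 182
  km 11 (Alpha, w=8) → cum 190
  km 18 (Epsilon, w=20) → cum 210
Optimal location: km 7.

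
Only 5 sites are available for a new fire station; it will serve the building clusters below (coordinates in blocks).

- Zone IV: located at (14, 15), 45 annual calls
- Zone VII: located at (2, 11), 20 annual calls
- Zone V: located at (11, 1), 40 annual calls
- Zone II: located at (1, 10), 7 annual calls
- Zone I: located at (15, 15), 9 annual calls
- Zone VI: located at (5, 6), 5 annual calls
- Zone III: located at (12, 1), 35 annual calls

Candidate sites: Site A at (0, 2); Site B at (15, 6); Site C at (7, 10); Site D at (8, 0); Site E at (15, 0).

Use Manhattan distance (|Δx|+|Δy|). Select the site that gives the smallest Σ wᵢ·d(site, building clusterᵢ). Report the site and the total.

Total weighted distance at each candidate:
  Site A (0, 2): total = 2730
  Site B (15, 6): total = 1707
  Site C (7, 10): total = 1859
  Site D (8, 0): total = 1982
  Site E (15, 0): total = 1923
Minimum is at Site B with total 1707 blocks.

Site B, total 1707 blocks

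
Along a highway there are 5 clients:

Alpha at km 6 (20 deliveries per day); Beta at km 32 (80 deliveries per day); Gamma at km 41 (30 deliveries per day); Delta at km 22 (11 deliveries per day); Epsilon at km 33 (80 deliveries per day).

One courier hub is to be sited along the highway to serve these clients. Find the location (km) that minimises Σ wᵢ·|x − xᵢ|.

x = 32

For a sum of weighted absolute distances on a line, the optimum is the weighted median (not the mean). Total weight W = 221; half-weight = 110.5.
Sort by position and accumulate weight:
  km 6 (Alpha, w=20) → cum 20
  km 22 (Delta, w=11) → cum 31
  km 32 (Beta, w=80) → cum 111  ≥ 110.5 → median here
  km 33 (Epsilon, w=80) → cum 191
  km 41 (Gamma, w=30) → cum 221
Optimal location: km 32.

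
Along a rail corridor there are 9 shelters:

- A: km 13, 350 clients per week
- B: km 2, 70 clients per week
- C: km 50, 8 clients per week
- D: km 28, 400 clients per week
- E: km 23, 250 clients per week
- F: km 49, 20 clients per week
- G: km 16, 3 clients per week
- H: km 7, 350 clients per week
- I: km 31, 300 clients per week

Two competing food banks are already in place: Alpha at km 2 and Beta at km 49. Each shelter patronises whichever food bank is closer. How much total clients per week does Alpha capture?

1023

The indifferent point is the midpoint (2+49)/2 = 25.5; shelters left of it (closer to Alpha at 2) go to Alpha, those right go to Beta.
  B at 2 (w=70) → Alpha
  H at 7 (w=350) → Alpha
  A at 13 (w=350) → Alpha
  G at 16 (w=3) → Alpha
  E at 23 (w=250) → Alpha
  D at 28 (w=400) → Beta
  I at 31 (w=300) → Beta
  F at 49 (w=20) → Beta
  C at 50 (w=8) → Beta
Alpha captures 1023; Beta captures 728.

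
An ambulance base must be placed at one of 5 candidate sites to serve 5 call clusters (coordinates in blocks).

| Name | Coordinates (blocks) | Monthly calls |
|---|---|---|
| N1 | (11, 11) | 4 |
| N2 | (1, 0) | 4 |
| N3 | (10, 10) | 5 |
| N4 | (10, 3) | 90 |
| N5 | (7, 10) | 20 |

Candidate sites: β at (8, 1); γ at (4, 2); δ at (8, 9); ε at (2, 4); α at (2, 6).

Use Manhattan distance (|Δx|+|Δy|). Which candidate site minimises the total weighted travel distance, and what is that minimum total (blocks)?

Total weighted distance at each candidate:
  β (8, 1): total = 699
  γ (4, 2): total = 1004
  δ (8, 9): total = 859
  ε (2, 4): total = 1184
  α (2, 6): total = 1314
Minimum is at β with total 699 blocks.

β, total 699 blocks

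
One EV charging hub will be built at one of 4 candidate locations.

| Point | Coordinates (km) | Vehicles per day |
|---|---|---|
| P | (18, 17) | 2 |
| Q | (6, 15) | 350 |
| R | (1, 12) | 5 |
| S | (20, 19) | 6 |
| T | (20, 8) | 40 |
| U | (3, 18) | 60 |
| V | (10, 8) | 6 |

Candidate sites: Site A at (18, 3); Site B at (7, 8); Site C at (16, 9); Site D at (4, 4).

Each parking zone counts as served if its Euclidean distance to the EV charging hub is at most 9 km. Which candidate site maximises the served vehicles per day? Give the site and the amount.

Site B, covering 361

Coverage radius r = 9 km; a point is covered iff (Δx)²+(Δy)² ≤ 9² = 81.
  Site A (18, 3): covers {T} → 40
  Site B (7, 8): covers {Q, R, V} → 361
  Site C (16, 9): covers {P, T, V} → 48
  Site D (4, 4): covers {R, V} → 11
Maximum coverage at Site B: 361 vehicles per day.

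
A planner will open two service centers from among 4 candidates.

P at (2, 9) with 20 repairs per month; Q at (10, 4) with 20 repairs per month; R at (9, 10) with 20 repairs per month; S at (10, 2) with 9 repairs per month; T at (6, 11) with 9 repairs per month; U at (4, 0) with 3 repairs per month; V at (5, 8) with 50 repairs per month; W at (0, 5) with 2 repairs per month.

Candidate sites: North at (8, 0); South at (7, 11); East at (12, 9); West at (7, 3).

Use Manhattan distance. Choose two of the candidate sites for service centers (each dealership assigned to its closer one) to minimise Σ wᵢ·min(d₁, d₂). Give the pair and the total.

Evaluate every pair (each demand assigned to the nearer of the two):
  {South, West}: total = 611
  {North, South}: total = 653
  {South, East}: total = 748
  {East, West}: total = 854
  {North, East}: total = 946
  {North, West}: total = 977
Best pair: {South, West} with total 611.

{South, West}, total 611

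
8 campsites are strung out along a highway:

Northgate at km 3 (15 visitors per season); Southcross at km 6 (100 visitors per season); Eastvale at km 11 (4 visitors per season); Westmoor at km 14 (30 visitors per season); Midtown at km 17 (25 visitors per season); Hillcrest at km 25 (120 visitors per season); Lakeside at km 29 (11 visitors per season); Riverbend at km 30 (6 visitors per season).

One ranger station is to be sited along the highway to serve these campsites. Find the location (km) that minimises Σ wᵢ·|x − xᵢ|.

x = 17

For a sum of weighted absolute distances on a line, the optimum is the weighted median (not the mean). Total weight W = 311; half-weight = 155.5.
Sort by position and accumulate weight:
  km 3 (Northgate, w=15) → cum 15
  km 6 (Southcross, w=100) → cum 115
  km 11 (Eastvale, w=4) → cum 119
  km 14 (Westmoor, w=30) → cum 149
  km 17 (Midtown, w=25) → cum 174  ≥ 155.5 → median here
  km 25 (Hillcrest, w=120) → cum 294
  km 29 (Lakeside, w=11) → cum 305
  km 30 (Riverbend, w=6) → cum 311
Optimal location: km 17.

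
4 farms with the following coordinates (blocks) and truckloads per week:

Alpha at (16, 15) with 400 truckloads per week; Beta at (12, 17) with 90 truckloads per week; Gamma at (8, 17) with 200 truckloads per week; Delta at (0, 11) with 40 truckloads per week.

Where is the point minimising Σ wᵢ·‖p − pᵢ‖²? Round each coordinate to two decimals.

The minimiser of Σwᵢ‖p−pᵢ‖² is the weighted centroid p* = (Σwᵢpᵢ)/(Σwᵢ).
Σwᵢ = 730.
Σwᵢxᵢ = 400·16 + 90·12 + 200·8 + 40·0 = 9080.
Σwᵢyᵢ = 400·15 + 90·17 + 200·17 + 40·11 = 11370.
x* = 9080/730 = 12.44, y* = 11370/730 = 15.58.

(12.44, 15.58)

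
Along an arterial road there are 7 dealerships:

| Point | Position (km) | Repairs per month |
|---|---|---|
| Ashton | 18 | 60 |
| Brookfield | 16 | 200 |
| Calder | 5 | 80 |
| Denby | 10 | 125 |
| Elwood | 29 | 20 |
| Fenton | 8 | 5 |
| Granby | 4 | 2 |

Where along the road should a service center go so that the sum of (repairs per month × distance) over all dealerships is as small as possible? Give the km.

For a sum of weighted absolute distances on a line, the optimum is the weighted median (not the mean). Total weight W = 492; half-weight = 246.
Sort by position and accumulate weight:
  km 4 (Granby, w=2) → cum 2
  km 5 (Calder, w=80) → cum 82
  km 8 (Fenton, w=5) → cum 87
  km 10 (Denby, w=125) → cum 212
  km 16 (Brookfield, w=200) → cum 412  ≥ 246 → median here
  km 18 (Ashton, w=60) → cum 472
  km 29 (Elwood, w=20) → cum 492
Optimal location: km 16.

x = 16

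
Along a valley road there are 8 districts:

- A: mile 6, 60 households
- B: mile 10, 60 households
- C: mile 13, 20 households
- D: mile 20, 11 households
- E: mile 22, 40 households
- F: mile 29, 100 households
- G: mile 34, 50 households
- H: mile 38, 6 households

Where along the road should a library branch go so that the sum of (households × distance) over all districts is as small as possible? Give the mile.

For a sum of weighted absolute distances on a line, the optimum is the weighted median (not the mean). Total weight W = 347; half-weight = 173.5.
Sort by position and accumulate weight:
  mile 6 (A, w=60) → cum 60
  mile 10 (B, w=60) → cum 120
  mile 13 (C, w=20) → cum 140
  mile 20 (D, w=11) → cum 151
  mile 22 (E, w=40) → cum 191  ≥ 173.5 → median here
  mile 29 (F, w=100) → cum 291
  mile 34 (G, w=50) → cum 341
  mile 38 (H, w=6) → cum 347
Optimal location: mile 22.

x = 22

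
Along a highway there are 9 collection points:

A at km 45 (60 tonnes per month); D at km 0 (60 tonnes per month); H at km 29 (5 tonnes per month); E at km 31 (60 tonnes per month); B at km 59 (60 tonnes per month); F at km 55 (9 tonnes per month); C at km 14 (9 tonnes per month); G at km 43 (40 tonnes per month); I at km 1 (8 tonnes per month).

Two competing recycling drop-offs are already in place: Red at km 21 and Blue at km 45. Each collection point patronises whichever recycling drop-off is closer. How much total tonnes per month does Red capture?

142

The indifferent point is the midpoint (21+45)/2 = 33; collection points left of it (closer to Red at 21) go to Red, those right go to Blue.
  D at 0 (w=60) → Red
  I at 1 (w=8) → Red
  C at 14 (w=9) → Red
  H at 29 (w=5) → Red
  E at 31 (w=60) → Red
  G at 43 (w=40) → Blue
  A at 45 (w=60) → Blue
  F at 55 (w=9) → Blue
  B at 59 (w=60) → Blue
Red captures 142; Blue captures 169.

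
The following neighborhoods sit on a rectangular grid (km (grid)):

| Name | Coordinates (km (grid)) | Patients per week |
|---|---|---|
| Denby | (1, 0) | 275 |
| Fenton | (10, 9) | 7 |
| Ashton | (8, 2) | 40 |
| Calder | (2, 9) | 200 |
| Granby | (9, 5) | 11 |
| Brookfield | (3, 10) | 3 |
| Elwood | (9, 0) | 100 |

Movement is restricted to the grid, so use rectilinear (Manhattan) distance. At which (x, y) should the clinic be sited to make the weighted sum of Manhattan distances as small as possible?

Manhattan distance separates: Σwᵢ(|x−xᵢ|+|y−yᵢ|) = Σwᵢ|x−xᵢ| + Σwᵢ|y−yᵢ|, so x and y are optimised independently as 1-D weighted medians.
Total weight W = 636; half = 318.
x-coordinate, sorted with cumulative weight:
  x=1 (Denby, w=275) cum 275
  x=2 (Calder, w=200) cum 475  ← median
  x=3 (Brookfield, w=3) cum 478
  x=8 (Ashton, w=40) cum 518
  x=9 (Granby, w=11) cum 529
  x=9 (Elwood, w=100) cum 629
  x=10 (Fenton, w=7) cum 636
⇒ x* = 2
y-coordinate, sorted with cumulative weight:
  y=0 (Denby, w=275) cum 275
  y=0 (Elwood, w=100) cum 375  ← median
  y=2 (Ashton, w=40) cum 415
  y=5 (Granby, w=11) cum 426
  y=9 (Fenton, w=7) cum 433
  y=9 (Calder, w=200) cum 633
  y=10 (Brookfield, w=3) cum 636
⇒ y* = 0

(2, 0)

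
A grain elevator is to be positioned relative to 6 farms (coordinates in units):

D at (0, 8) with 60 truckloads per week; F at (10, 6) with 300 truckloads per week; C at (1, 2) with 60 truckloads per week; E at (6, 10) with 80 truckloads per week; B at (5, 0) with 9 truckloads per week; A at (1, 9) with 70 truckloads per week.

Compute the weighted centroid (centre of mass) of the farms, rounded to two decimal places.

(6.31, 6.61)

The minimiser of Σwᵢ‖p−pᵢ‖² is the weighted centroid p* = (Σwᵢpᵢ)/(Σwᵢ).
Σwᵢ = 579.
Σwᵢxᵢ = 60·0 + 300·10 + 60·1 + 80·6 + 9·5 + 70·1 = 3655.
Σwᵢyᵢ = 60·8 + 300·6 + 60·2 + 80·10 + 9·0 + 70·9 = 3830.
x* = 3655/579 = 6.31, y* = 3830/579 = 6.61.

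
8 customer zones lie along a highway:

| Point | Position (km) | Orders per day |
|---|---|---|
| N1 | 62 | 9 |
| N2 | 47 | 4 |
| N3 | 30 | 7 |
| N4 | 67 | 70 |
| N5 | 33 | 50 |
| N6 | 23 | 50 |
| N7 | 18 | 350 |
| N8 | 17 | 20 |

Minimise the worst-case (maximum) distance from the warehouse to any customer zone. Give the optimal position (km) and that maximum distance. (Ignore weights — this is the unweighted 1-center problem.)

The 1-center on a line is the midpoint of the two extreme points: leftmost at 17, rightmost at 67.
Optimal location = (17 + 67)/2 = 42; maximum distance = (67 − 17)/2 = 25.

location 42, max distance 25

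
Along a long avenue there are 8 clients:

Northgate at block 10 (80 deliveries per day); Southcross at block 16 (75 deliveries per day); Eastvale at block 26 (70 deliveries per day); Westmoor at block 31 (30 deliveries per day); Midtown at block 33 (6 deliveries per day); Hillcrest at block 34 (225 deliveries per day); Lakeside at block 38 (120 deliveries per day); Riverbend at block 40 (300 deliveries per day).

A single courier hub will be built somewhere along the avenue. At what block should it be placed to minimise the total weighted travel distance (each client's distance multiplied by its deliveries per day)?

For a sum of weighted absolute distances on a line, the optimum is the weighted median (not the mean). Total weight W = 906; half-weight = 453.
Sort by position and accumulate weight:
  block 10 (Northgate, w=80) → cum 80
  block 16 (Southcross, w=75) → cum 155
  block 26 (Eastvale, w=70) → cum 225
  block 31 (Westmoor, w=30) → cum 255
  block 33 (Midtown, w=6) → cum 261
  block 34 (Hillcrest, w=225) → cum 486  ≥ 453 → median here
  block 38 (Lakeside, w=120) → cum 606
  block 40 (Riverbend, w=300) → cum 906
Optimal location: block 34.

x = 34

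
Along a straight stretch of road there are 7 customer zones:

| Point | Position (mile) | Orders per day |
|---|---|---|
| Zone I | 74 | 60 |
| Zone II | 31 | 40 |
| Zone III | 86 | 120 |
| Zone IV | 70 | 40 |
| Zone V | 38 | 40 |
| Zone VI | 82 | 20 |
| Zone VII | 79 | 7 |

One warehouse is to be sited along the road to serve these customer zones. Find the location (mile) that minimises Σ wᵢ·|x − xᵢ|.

For a sum of weighted absolute distances on a line, the optimum is the weighted median (not the mean). Total weight W = 327; half-weight = 163.5.
Sort by position and accumulate weight:
  mile 31 (Zone II, w=40) → cum 40
  mile 38 (Zone V, w=40) → cum 80
  mile 70 (Zone IV, w=40) → cum 120
  mile 74 (Zone I, w=60) → cum 180  ≥ 163.5 → median here
  mile 79 (Zone VII, w=7) → cum 187
  mile 82 (Zone VI, w=20) → cum 207
  mile 86 (Zone III, w=120) → cum 327
Optimal location: mile 74.

x = 74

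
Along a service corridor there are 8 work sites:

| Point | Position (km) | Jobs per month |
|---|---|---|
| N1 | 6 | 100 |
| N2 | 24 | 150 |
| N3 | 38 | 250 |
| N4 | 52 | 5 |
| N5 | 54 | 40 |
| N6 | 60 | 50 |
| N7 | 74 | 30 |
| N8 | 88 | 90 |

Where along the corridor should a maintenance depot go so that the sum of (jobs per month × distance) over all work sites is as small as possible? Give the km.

x = 38

For a sum of weighted absolute distances on a line, the optimum is the weighted median (not the mean). Total weight W = 715; half-weight = 357.5.
Sort by position and accumulate weight:
  km 6 (N1, w=100) → cum 100
  km 24 (N2, w=150) → cum 250
  km 38 (N3, w=250) → cum 500  ≥ 357.5 → median here
  km 52 (N4, w=5) → cum 505
  km 54 (N5, w=40) → cum 545
  km 60 (N6, w=50) → cum 595
  km 74 (N7, w=30) → cum 625
  km 88 (N8, w=90) → cum 715
Optimal location: km 38.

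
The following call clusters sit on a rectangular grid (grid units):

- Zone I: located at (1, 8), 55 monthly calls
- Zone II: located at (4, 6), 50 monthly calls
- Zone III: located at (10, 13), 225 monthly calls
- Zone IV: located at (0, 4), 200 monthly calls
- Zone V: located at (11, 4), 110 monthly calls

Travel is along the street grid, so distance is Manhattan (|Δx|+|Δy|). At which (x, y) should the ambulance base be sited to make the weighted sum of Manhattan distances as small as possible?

Manhattan distance separates: Σwᵢ(|x−xᵢ|+|y−yᵢ|) = Σwᵢ|x−xᵢ| + Σwᵢ|y−yᵢ|, so x and y are optimised independently as 1-D weighted medians.
Total weight W = 640; half = 320.
x-coordinate, sorted with cumulative weight:
  x=0 (Zone IV, w=200) cum 200
  x=1 (Zone I, w=55) cum 255
  x=4 (Zone II, w=50) cum 305
  x=10 (Zone III, w=225) cum 530  ← median
  x=11 (Zone V, w=110) cum 640
⇒ x* = 10
y-coordinate, sorted with cumulative weight:
  y=4 (Zone IV, w=200) cum 200
  y=4 (Zone V, w=110) cum 310
  y=6 (Zone II, w=50) cum 360  ← median
  y=8 (Zone I, w=55) cum 415
  y=13 (Zone III, w=225) cum 640
⇒ y* = 6

(10, 6)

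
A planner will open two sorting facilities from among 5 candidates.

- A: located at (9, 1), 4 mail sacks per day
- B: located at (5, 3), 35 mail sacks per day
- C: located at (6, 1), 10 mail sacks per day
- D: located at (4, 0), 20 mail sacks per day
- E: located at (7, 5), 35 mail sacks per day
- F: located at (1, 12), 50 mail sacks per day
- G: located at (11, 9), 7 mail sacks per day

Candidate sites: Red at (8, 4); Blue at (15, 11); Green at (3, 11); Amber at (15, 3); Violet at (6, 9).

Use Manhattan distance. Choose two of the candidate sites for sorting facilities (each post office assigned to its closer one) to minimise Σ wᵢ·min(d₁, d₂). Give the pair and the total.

{Red, Green}, total 642

Evaluate every pair (each demand assigned to the nearer of the two):
  {Red, Green}: total = 642
  {Red, Violet}: total = 871
  {Green, Violet}: total = 949
  {Amber, Violet}: total = 1187
  {Blue, Violet}: total = 1199
  {Red, Blue}: total = 1228
  {Red, Amber}: total = 1242
  {Green, Amber}: total = 1302
  {Blue, Green}: total = 1326
  {Blue, Amber}: total = 1914
Best pair: {Red, Green} with total 642.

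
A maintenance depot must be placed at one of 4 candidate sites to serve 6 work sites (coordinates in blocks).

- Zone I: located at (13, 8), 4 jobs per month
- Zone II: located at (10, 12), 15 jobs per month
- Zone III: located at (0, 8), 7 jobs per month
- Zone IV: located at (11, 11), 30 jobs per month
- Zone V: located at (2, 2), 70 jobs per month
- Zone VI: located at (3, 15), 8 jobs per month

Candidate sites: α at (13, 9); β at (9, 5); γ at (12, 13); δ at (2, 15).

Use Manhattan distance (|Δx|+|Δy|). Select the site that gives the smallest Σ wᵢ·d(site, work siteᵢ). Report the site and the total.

Total weighted distance at each candidate:
  α (13, 9): total = 1700
  β (9, 5): total = 1300
  γ (12, 13): total = 1836
  δ (2, 15): total = 1608
Minimum is at β with total 1300 blocks.

β, total 1300 blocks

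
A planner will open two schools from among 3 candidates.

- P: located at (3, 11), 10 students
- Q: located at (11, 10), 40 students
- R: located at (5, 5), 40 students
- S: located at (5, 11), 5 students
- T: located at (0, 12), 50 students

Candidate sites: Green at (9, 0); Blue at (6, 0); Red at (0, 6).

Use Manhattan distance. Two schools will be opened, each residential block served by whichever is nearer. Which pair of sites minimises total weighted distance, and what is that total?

{Green, Red}, total 1150

Evaluate every pair (each demand assigned to the nearer of the two):
  {Green, Red}: total = 1150
  {Blue, Red}: total = 1270
  {Green, Blue}: total = 1820
Best pair: {Green, Red} with total 1150.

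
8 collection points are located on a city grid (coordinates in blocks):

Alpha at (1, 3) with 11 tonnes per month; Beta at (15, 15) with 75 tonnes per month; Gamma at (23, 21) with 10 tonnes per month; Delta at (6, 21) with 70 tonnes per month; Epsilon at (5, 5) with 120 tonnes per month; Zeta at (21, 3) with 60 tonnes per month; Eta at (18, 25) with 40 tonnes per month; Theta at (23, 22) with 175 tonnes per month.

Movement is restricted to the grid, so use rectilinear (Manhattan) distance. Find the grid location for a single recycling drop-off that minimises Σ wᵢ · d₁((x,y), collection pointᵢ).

(18, 21)

Manhattan distance separates: Σwᵢ(|x−xᵢ|+|y−yᵢ|) = Σwᵢ|x−xᵢ| + Σwᵢ|y−yᵢ|, so x and y are optimised independently as 1-D weighted medians.
Total weight W = 561; half = 280.5.
x-coordinate, sorted with cumulative weight:
  x=1 (Alpha, w=11) cum 11
  x=5 (Epsilon, w=120) cum 131
  x=6 (Delta, w=70) cum 201
  x=15 (Beta, w=75) cum 276
  x=18 (Eta, w=40) cum 316  ← median
  x=21 (Zeta, w=60) cum 376
  x=23 (Gamma, w=10) cum 386
  x=23 (Theta, w=175) cum 561
⇒ x* = 18
y-coordinate, sorted with cumulative weight:
  y=3 (Alpha, w=11) cum 11
  y=3 (Zeta, w=60) cum 71
  y=5 (Epsilon, w=120) cum 191
  y=15 (Beta, w=75) cum 266
  y=21 (Gamma, w=10) cum 276
  y=21 (Delta, w=70) cum 346  ← median
  y=22 (Theta, w=175) cum 521
  y=25 (Eta, w=40) cum 561
⇒ y* = 21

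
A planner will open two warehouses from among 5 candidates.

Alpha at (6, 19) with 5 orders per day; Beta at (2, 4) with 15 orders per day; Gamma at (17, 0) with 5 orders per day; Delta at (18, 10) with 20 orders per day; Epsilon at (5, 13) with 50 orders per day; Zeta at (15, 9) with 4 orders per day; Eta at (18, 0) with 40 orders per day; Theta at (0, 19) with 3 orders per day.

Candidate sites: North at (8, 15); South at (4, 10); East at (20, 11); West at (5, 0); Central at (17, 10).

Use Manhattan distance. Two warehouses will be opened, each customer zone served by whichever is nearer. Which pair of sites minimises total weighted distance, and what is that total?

Evaluate every pair (each demand assigned to the nearer of the two):
  {South, Central}: total = 936
  {South, East}: total = 1092
  {North, Central}: total = 1093
  {North, East}: total = 1249
  {South, West}: total = 1307
  {North, West}: total = 1353
  {West, Central}: total = 1449
  {East, West}: total = 1595
  {East, Central}: total = 1765
  {North, South}: total = 1789
Best pair: {South, Central} with total 936.

{South, Central}, total 936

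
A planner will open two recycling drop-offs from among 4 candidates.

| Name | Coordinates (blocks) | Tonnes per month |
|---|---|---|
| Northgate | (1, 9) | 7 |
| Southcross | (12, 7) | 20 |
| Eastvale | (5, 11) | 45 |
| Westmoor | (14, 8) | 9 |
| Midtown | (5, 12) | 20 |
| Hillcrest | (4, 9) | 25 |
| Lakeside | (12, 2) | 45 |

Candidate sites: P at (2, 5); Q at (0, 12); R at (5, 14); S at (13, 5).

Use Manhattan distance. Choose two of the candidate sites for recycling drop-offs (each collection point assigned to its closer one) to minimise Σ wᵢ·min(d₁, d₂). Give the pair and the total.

{R, S}, total 664

Evaluate every pair (each demand assigned to the nearer of the two):
  {R, S}: total = 664
  {Q, S}: total = 849
  {P, S}: total = 1066
  {P, R}: total = 1320
  {P, Q}: total = 1508
  {Q, R}: total = 1623
Best pair: {R, S} with total 664.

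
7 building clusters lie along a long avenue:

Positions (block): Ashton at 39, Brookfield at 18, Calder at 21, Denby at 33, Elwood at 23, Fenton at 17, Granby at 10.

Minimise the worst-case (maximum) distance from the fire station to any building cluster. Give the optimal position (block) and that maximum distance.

location 24.5, max distance 14.5

The 1-center on a line is the midpoint of the two extreme points: leftmost at 10, rightmost at 39.
Optimal location = (10 + 39)/2 = 24.5; maximum distance = (39 − 10)/2 = 14.5.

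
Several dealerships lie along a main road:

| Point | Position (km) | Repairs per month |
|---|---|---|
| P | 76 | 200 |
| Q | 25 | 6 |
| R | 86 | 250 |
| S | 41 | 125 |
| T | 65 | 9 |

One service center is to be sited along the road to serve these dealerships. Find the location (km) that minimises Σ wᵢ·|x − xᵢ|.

For a sum of weighted absolute distances on a line, the optimum is the weighted median (not the mean). Total weight W = 590; half-weight = 295.
Sort by position and accumulate weight:
  km 25 (Q, w=6) → cum 6
  km 41 (S, w=125) → cum 131
  km 65 (T, w=9) → cum 140
  km 76 (P, w=200) → cum 340  ≥ 295 → median here
  km 86 (R, w=250) → cum 590
Optimal location: km 76.

x = 76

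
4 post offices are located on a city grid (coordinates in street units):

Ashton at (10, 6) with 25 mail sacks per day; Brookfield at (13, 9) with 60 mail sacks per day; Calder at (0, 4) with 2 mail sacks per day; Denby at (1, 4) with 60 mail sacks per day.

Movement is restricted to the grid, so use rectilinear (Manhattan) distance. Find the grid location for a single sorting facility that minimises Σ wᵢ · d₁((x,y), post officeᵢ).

Manhattan distance separates: Σwᵢ(|x−xᵢ|+|y−yᵢ|) = Σwᵢ|x−xᵢ| + Σwᵢ|y−yᵢ|, so x and y are optimised independently as 1-D weighted medians.
Total weight W = 147; half = 73.5.
x-coordinate, sorted with cumulative weight:
  x=0 (Calder, w=2) cum 2
  x=1 (Denby, w=60) cum 62
  x=10 (Ashton, w=25) cum 87  ← median
  x=13 (Brookfield, w=60) cum 147
⇒ x* = 10
y-coordinate, sorted with cumulative weight:
  y=4 (Calder, w=2) cum 2
  y=4 (Denby, w=60) cum 62
  y=6 (Ashton, w=25) cum 87  ← median
  y=9 (Brookfield, w=60) cum 147
⇒ y* = 6

(10, 6)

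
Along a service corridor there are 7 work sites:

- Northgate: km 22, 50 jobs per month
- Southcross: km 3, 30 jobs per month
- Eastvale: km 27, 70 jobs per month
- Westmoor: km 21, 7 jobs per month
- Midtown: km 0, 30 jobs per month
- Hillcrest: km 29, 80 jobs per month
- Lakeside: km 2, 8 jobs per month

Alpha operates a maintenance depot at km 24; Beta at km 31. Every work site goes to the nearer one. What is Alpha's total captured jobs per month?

195

The indifferent point is the midpoint (24+31)/2 = 27.5; work sites left of it (closer to Alpha at 24) go to Alpha, those right go to Beta.
  Midtown at 0 (w=30) → Alpha
  Lakeside at 2 (w=8) → Alpha
  Southcross at 3 (w=30) → Alpha
  Westmoor at 21 (w=7) → Alpha
  Northgate at 22 (w=50) → Alpha
  Eastvale at 27 (w=70) → Alpha
  Hillcrest at 29 (w=80) → Beta
Alpha captures 195; Beta captures 80.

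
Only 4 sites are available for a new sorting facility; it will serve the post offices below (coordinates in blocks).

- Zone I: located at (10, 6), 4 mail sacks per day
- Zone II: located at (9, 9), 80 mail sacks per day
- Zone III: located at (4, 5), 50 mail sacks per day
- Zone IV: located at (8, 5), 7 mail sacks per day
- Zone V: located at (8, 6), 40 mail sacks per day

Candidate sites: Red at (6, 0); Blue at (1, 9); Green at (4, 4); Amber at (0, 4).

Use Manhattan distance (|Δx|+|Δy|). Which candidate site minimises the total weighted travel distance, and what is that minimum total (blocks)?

Green, total 1157 blocks

Total weighted distance at each candidate:
  Red (6, 0): total = 1719
  Blue (1, 9): total = 1515
  Green (4, 4): total = 1157
  Amber (0, 4): total = 1881
Minimum is at Green with total 1157 blocks.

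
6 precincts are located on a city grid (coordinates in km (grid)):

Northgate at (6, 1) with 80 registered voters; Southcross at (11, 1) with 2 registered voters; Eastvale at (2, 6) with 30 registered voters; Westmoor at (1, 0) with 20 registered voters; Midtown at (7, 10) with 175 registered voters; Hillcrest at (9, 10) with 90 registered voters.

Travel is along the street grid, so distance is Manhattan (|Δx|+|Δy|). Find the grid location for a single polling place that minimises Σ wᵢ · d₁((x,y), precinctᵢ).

Manhattan distance separates: Σwᵢ(|x−xᵢ|+|y−yᵢ|) = Σwᵢ|x−xᵢ| + Σwᵢ|y−yᵢ|, so x and y are optimised independently as 1-D weighted medians.
Total weight W = 397; half = 198.5.
x-coordinate, sorted with cumulative weight:
  x=1 (Westmoor, w=20) cum 20
  x=2 (Eastvale, w=30) cum 50
  x=6 (Northgate, w=80) cum 130
  x=7 (Midtown, w=175) cum 305  ← median
  x=9 (Hillcrest, w=90) cum 395
  x=11 (Southcross, w=2) cum 397
⇒ x* = 7
y-coordinate, sorted with cumulative weight:
  y=0 (Westmoor, w=20) cum 20
  y=1 (Northgate, w=80) cum 100
  y=1 (Southcross, w=2) cum 102
  y=6 (Eastvale, w=30) cum 132
  y=10 (Midtown, w=175) cum 307  ← median
  y=10 (Hillcrest, w=90) cum 397
⇒ y* = 10

(7, 10)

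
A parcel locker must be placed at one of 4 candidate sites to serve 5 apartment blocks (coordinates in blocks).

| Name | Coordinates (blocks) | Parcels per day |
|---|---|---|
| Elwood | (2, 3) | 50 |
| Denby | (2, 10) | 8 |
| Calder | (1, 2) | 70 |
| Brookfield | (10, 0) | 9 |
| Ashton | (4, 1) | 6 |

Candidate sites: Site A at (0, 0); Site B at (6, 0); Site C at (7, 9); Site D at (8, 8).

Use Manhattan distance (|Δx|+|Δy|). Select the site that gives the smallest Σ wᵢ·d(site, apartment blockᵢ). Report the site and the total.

Total weighted distance at each candidate:
  Site A (0, 0): total = 676
  Site B (6, 0): total = 1006
  Site C (7, 9): total = 1682
  Site D (8, 8): total = 1680
Minimum is at Site A with total 676 blocks.

Site A, total 676 blocks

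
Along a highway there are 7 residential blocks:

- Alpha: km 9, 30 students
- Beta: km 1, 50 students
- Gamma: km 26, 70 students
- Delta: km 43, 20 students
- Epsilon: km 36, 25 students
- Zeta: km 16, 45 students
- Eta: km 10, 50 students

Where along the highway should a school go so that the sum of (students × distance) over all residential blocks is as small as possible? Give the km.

x = 16

For a sum of weighted absolute distances on a line, the optimum is the weighted median (not the mean). Total weight W = 290; half-weight = 145.
Sort by position and accumulate weight:
  km 1 (Beta, w=50) → cum 50
  km 9 (Alpha, w=30) → cum 80
  km 10 (Eta, w=50) → cum 130
  km 16 (Zeta, w=45) → cum 175  ≥ 145 → median here
  km 26 (Gamma, w=70) → cum 245
  km 36 (Epsilon, w=25) → cum 270
  km 43 (Delta, w=20) → cum 290
Optimal location: km 16.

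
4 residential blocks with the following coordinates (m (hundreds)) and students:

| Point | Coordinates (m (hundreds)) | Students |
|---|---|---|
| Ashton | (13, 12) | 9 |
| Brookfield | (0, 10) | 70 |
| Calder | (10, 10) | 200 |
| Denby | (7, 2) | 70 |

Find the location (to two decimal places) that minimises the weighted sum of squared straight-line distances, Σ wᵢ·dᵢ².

The minimiser of Σwᵢ‖p−pᵢ‖² is the weighted centroid p* = (Σwᵢpᵢ)/(Σwᵢ).
Σwᵢ = 349.
Σwᵢxᵢ = 9·13 + 70·0 + 200·10 + 70·7 = 2607.
Σwᵢyᵢ = 9·12 + 70·10 + 200·10 + 70·2 = 2948.
x* = 2607/349 = 7.47, y* = 2948/349 = 8.45.

(7.47, 8.45)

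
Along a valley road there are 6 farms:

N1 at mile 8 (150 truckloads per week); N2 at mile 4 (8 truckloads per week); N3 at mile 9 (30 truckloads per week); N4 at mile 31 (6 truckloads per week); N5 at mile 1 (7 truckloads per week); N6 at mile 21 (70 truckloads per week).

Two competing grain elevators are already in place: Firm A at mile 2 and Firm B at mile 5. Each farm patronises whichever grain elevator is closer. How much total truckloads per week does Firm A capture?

7

The indifferent point is the midpoint (2+5)/2 = 3.5; farms left of it (closer to Firm A at 2) go to Firm A, those right go to Firm B.
  N5 at 1 (w=7) → Firm A
  N2 at 4 (w=8) → Firm B
  N1 at 8 (w=150) → Firm B
  N3 at 9 (w=30) → Firm B
  N6 at 21 (w=70) → Firm B
  N4 at 31 (w=6) → Firm B
Firm A captures 7; Firm B captures 264.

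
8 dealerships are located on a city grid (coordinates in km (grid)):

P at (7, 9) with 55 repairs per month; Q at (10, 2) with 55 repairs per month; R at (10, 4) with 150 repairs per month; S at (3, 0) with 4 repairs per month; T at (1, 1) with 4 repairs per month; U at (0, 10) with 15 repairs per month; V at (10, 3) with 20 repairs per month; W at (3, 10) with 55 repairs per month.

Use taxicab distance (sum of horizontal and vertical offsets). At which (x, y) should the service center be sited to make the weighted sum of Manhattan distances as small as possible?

Manhattan distance separates: Σwᵢ(|x−xᵢ|+|y−yᵢ|) = Σwᵢ|x−xᵢ| + Σwᵢ|y−yᵢ|, so x and y are optimised independently as 1-D weighted medians.
Total weight W = 358; half = 179.
x-coordinate, sorted with cumulative weight:
  x=0 (U, w=15) cum 15
  x=1 (T, w=4) cum 19
  x=3 (S, w=4) cum 23
  x=3 (W, w=55) cum 78
  x=7 (P, w=55) cum 133
  x=10 (Q, w=55) cum 188  ← median
  x=10 (R, w=150) cum 338
  x=10 (V, w=20) cum 358
⇒ x* = 10
y-coordinate, sorted with cumulative weight:
  y=0 (S, w=4) cum 4
  y=1 (T, w=4) cum 8
  y=2 (Q, w=55) cum 63
  y=3 (V, w=20) cum 83
  y=4 (R, w=150) cum 233  ← median
  y=9 (P, w=55) cum 288
  y=10 (U, w=15) cum 303
  y=10 (W, w=55) cum 358
⇒ y* = 4

(10, 4)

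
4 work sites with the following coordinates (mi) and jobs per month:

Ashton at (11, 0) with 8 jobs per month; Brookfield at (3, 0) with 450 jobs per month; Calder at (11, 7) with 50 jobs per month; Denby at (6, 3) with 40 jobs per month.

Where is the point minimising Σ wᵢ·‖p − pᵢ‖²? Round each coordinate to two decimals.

The minimiser of Σwᵢ‖p−pᵢ‖² is the weighted centroid p* = (Σwᵢpᵢ)/(Σwᵢ).
Σwᵢ = 548.
Σwᵢxᵢ = 8·11 + 450·3 + 50·11 + 40·6 = 2228.
Σwᵢyᵢ = 8·0 + 450·0 + 50·7 + 40·3 = 470.
x* = 2228/548 = 4.07, y* = 470/548 = 0.86.

(4.07, 0.86)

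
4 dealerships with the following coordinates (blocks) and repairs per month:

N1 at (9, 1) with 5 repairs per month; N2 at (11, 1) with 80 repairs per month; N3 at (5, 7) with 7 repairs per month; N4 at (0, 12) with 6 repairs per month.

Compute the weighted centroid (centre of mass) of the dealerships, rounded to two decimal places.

(9.80, 2.10)

The minimiser of Σwᵢ‖p−pᵢ‖² is the weighted centroid p* = (Σwᵢpᵢ)/(Σwᵢ).
Σwᵢ = 98.
Σwᵢxᵢ = 5·9 + 80·11 + 7·5 + 6·0 = 960.
Σwᵢyᵢ = 5·1 + 80·1 + 7·7 + 6·12 = 206.
x* = 960/98 = 9.80, y* = 206/98 = 2.10.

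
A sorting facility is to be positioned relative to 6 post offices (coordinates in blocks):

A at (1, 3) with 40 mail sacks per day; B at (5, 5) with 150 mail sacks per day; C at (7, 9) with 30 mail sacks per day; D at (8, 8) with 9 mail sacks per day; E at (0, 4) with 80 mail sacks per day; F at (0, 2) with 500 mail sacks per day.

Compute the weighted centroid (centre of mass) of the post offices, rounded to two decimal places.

(1.33, 3.13)

The minimiser of Σwᵢ‖p−pᵢ‖² is the weighted centroid p* = (Σwᵢpᵢ)/(Σwᵢ).
Σwᵢ = 809.
Σwᵢxᵢ = 40·1 + 150·5 + 30·7 + 9·8 + 80·0 + 500·0 = 1072.
Σwᵢyᵢ = 40·3 + 150·5 + 30·9 + 9·8 + 80·4 + 500·2 = 2532.
x* = 1072/809 = 1.33, y* = 2532/809 = 3.13.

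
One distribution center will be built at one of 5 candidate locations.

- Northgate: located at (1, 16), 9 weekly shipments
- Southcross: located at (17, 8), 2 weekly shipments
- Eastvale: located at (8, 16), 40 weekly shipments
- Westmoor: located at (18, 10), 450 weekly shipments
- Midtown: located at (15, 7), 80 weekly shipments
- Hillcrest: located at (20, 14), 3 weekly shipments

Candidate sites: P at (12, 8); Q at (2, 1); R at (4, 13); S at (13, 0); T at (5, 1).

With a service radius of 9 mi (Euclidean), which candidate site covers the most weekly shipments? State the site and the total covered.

Coverage radius r = 9 mi; a point is covered iff (Δx)²+(Δy)² ≤ 9² = 81.
  P (12, 8): covers {Southcross, Eastvale, Westmoor, Midtown} → 572
  Q (2, 1): covers {none} → 0
  R (4, 13): covers {Northgate, Eastvale} → 49
  S (13, 0): covers {Southcross, Midtown} → 82
  T (5, 1): covers {none} → 0
Maximum coverage at P: 572 weekly shipments.

P, covering 572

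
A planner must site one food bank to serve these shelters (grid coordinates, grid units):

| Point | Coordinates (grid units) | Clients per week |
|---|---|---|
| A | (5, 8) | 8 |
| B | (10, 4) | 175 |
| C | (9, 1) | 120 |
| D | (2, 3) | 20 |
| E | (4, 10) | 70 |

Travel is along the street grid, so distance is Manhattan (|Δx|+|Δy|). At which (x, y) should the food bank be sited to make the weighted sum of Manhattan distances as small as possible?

(9, 4)

Manhattan distance separates: Σwᵢ(|x−xᵢ|+|y−yᵢ|) = Σwᵢ|x−xᵢ| + Σwᵢ|y−yᵢ|, so x and y are optimised independently as 1-D weighted medians.
Total weight W = 393; half = 196.5.
x-coordinate, sorted with cumulative weight:
  x=2 (D, w=20) cum 20
  x=4 (E, w=70) cum 90
  x=5 (A, w=8) cum 98
  x=9 (C, w=120) cum 218  ← median
  x=10 (B, w=175) cum 393
⇒ x* = 9
y-coordinate, sorted with cumulative weight:
  y=1 (C, w=120) cum 120
  y=3 (D, w=20) cum 140
  y=4 (B, w=175) cum 315  ← median
  y=8 (A, w=8) cum 323
  y=10 (E, w=70) cum 393
⇒ y* = 4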